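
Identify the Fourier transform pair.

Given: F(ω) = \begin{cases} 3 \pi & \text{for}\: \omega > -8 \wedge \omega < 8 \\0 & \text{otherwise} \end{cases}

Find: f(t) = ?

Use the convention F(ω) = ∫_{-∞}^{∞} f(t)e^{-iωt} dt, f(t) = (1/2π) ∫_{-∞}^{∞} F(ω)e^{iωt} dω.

f(t) = \frac{3 \sin{\left(8 t \right)}}{t}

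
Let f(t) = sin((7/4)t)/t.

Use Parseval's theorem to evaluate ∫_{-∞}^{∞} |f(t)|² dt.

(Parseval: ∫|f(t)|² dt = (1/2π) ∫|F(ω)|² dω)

∫|f(t)|² dt = \frac{7 \pi}{4}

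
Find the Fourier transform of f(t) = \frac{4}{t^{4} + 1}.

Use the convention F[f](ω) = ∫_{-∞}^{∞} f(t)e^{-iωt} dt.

F(ω) = 4 \pi e^{- \frac{\sqrt{2} \left|{\omega}\right|}{2}} \sin{\left(\frac{\sqrt{2} \left|{\omega}\right|}{2} + \frac{\pi}{4} \right)}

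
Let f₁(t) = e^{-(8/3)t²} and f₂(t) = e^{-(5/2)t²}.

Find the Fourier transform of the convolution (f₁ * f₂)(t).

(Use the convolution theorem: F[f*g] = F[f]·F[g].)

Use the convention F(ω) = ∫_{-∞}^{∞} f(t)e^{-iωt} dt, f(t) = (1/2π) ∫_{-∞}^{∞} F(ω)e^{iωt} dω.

F[f₁*f₂](ω) = \frac{\sqrt{15} \pi e^{- \frac{31 \omega^{2}}{160}}}{10}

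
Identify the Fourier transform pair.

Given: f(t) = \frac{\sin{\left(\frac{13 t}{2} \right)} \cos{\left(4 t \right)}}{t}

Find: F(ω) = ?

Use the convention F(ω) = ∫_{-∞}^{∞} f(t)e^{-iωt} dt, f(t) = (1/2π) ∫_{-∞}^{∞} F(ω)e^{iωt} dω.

F(ω) = \begin{cases} \pi & \text{for}\: \omega > - \frac{5}{2} \wedge \omega < \frac{5}{2} \\\frac{\pi}{2} & \text{for}\: \omega > - \frac{21}{2} \wedge \omega < \frac{21}{2} \\0 & \text{otherwise} \end{cases}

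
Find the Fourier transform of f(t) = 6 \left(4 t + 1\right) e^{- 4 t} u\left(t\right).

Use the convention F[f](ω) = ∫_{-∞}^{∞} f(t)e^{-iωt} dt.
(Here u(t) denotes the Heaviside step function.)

F(ω) = \frac{6 \left(- i \omega - 8\right)}{\omega^{2} - 8 i \omega - 16}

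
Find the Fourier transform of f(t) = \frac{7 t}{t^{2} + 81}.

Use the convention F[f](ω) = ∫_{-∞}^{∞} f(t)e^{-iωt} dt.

F(ω) = - 7 i \pi e^{- 9 \left|{\omega}\right|} \operatorname{sign}{\left(\omega \right)}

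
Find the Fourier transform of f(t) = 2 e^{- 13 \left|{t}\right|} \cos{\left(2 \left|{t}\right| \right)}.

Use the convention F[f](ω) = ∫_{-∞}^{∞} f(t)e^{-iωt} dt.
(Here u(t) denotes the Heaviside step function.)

F(ω) = \frac{52 \left(\omega^{2} + 173\right)}{\omega^{4} + 330 \omega^{2} + 29929}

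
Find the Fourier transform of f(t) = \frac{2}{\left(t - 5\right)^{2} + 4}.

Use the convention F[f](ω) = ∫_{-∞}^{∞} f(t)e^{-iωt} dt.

F(ω) = \pi e^{- 5 i \omega - 2 \left|{\omega}\right|}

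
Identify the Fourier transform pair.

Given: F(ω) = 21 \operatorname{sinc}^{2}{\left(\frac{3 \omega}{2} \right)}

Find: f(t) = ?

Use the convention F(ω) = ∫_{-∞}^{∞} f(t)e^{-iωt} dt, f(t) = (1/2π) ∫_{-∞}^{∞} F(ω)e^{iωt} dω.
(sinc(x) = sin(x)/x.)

f(t) = 7 \left(\begin{cases} 1 - \frac{\left|{t}\right|}{3} & \text{for}\: \left|{t}\right| < 3 \\0 & \text{otherwise} \end{cases}\right)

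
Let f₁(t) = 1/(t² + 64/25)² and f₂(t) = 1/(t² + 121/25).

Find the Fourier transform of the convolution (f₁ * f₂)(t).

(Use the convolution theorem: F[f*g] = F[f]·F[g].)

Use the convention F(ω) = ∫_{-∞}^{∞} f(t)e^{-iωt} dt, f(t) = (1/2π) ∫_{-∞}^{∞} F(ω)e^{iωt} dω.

F[f₁*f₂](ω) = \frac{125 \pi^{2} \left(8 \left|{\omega}\right| + 5\right) e^{- \frac{19 \left|{\omega}\right|}{5}}}{11264}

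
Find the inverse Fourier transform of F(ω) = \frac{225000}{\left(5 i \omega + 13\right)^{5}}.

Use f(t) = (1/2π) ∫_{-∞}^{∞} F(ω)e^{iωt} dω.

f(t) = 3 t^{4} e^{- \frac{13 t}{5}} u\left(t\right)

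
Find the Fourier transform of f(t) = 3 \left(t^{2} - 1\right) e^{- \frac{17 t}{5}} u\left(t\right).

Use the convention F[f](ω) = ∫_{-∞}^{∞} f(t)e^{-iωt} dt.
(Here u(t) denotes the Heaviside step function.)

F(ω) = \frac{15 \left(250 i \omega - \left(5 i \omega + 17\right)^{3} + 850\right)}{\left(5 i \omega + 17\right)^{4}}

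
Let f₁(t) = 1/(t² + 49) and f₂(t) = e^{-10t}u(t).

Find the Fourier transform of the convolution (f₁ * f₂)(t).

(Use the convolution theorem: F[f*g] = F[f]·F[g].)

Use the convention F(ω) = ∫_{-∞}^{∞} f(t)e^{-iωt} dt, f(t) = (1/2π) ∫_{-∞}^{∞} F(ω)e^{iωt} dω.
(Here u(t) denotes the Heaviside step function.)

F[f₁*f₂](ω) = \frac{\pi e^{- 7 \left|{\omega}\right|}}{7 \left(i \omega + 10\right)}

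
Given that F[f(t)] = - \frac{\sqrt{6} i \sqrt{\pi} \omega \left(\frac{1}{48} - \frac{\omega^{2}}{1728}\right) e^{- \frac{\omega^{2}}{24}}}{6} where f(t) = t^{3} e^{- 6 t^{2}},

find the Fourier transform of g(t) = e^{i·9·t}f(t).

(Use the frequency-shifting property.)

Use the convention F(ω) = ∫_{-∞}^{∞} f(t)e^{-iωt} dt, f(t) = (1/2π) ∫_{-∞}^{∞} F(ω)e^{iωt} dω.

F[g](ω) = \frac{\sqrt{6} i \sqrt{\pi} \left(\omega - 9\right) \left(\left(\omega - 9\right)^{2} - 36\right) e^{- \frac{\left(\omega - 9\right)^{2}}{24}}}{10368}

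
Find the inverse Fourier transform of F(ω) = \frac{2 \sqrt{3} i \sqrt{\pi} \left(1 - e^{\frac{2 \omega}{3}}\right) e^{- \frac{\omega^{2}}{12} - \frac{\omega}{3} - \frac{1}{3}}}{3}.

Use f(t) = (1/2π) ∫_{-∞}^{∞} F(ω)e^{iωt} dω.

f(t) = 4 e^{- 3 t^{2}} \sin{\left(2 t \right)}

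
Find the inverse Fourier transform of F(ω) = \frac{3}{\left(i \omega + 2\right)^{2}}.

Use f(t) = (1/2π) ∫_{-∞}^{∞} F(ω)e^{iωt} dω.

f(t) = 3 t e^{- 2 t} u\left(t\right)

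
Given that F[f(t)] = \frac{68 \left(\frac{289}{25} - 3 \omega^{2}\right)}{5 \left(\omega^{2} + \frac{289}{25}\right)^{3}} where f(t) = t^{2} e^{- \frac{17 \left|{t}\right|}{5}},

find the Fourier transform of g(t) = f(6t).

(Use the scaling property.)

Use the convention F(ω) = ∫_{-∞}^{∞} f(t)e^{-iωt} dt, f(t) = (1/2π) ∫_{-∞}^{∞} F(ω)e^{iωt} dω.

F[g](ω) = \frac{5508000 \left(3468 - 25 \omega^{2}\right)}{\left(25 \omega^{2} + 10404\right)^{3}}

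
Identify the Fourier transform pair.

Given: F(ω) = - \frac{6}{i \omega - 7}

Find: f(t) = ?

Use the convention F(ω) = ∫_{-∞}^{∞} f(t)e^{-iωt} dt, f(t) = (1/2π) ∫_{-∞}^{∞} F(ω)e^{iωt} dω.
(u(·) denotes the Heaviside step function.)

f(t) = 6 e^{7 t} u\left(- t\right)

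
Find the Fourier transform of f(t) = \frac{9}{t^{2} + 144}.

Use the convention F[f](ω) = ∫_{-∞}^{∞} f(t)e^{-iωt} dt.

F(ω) = \frac{3 \pi e^{- 12 \left|{\omega}\right|}}{4}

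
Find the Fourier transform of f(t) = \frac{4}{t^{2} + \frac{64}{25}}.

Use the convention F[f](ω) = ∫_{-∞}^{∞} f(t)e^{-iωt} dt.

F(ω) = \frac{5 \pi e^{- \frac{8 \left|{\omega}\right|}{5}}}{2}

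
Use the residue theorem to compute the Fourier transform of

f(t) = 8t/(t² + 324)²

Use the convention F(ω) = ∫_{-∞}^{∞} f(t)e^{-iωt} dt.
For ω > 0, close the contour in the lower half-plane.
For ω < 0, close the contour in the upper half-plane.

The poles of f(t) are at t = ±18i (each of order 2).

Let g(z) = f(z)e^{-iωz}; for large |z| the factor e^{-iωz} decays in the lower half-plane when ω > 0 and in the upper half-plane when ω < 0.

Case ω > 0 (lower half-plane, clockwise contour ⇒ F(ω) = -2πi·ΣRes):
  Res_{z = - 18 i} g(z) = \frac{\omega e^{- 18 \omega}}{9} (pole of order 2)
  F(ω) = -2πi·ΣRes = - \frac{2 i \pi \omega e^{- 18 \omega}}{9}

Case ω < 0 (upper half-plane, counterclockwise contour ⇒ F(ω) = +2πi·ΣRes):
  Res_{z = 18 i} g(z) = - \frac{\omega e^{18 \omega}}{9} (pole of order 2)
  F(ω) = 2πi·ΣRes = - \frac{2 i \pi \omega e^{18 \omega}}{9}

Both cases combine into a single formula in |ω|:

F(ω) = - \frac{2 i \pi \omega e^{- 18 \left|{\omega}\right|}}{9}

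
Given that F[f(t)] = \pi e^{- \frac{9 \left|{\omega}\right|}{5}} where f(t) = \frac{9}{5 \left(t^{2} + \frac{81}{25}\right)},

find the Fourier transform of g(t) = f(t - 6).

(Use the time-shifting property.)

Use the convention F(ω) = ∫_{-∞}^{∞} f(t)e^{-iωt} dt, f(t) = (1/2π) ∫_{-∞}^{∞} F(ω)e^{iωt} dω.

F[g](ω) = \pi e^{- 6 i \omega - \frac{9 \left|{\omega}\right|}{5}}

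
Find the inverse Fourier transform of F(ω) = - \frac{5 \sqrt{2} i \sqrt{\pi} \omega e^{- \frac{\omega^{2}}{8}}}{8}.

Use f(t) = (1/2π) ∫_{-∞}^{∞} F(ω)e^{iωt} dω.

f(t) = 5 t e^{- 2 t^{2}}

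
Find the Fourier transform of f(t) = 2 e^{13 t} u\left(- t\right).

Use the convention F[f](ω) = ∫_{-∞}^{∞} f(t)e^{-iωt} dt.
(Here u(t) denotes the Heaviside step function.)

F(ω) = - \frac{2}{i \omega - 13}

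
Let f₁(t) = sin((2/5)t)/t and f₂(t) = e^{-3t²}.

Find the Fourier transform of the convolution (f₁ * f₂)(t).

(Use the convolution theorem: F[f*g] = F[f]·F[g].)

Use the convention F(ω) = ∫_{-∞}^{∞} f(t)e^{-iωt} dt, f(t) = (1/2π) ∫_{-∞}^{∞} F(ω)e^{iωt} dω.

F[f₁*f₂](ω) = \begin{cases} \frac{\sqrt{3} \pi^{\frac{3}{2}} e^{- \frac{\omega^{2}}{12}}}{3} & \text{for}\: \omega > - \frac{2}{5} \wedge \omega < \frac{2}{5} \\0 & \text{otherwise} \end{cases}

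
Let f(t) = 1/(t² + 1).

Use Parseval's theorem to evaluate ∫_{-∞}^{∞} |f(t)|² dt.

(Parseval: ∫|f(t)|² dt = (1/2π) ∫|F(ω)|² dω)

∫|f(t)|² dt = \frac{\pi}{2}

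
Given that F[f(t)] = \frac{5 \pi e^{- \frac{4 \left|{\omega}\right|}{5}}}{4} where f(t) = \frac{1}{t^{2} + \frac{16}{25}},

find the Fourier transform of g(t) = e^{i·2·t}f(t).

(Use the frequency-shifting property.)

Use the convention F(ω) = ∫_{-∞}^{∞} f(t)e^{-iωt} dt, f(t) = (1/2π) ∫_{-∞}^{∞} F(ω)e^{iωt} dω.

F[g](ω) = \frac{5 \pi e^{- \frac{4 \left|{\omega - 2}\right|}{5}}}{4}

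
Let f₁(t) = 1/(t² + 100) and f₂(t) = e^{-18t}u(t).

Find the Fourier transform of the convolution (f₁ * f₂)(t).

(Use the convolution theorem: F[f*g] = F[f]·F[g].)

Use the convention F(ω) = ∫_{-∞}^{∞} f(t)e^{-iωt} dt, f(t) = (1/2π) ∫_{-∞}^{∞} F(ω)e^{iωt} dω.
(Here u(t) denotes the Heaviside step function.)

F[f₁*f₂](ω) = \frac{\pi e^{- 10 \left|{\omega}\right|}}{10 \left(i \omega + 18\right)}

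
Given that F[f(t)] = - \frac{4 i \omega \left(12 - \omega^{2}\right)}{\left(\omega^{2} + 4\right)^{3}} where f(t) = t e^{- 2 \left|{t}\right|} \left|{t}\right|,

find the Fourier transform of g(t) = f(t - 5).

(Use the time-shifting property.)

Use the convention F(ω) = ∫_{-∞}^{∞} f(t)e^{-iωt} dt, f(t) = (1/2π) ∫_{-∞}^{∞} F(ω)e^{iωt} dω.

F[g](ω) = \frac{4 i \omega \left(\omega^{2} - 12\right) e^{- 5 i \omega}}{\left(\omega^{2} + 4\right)^{3}}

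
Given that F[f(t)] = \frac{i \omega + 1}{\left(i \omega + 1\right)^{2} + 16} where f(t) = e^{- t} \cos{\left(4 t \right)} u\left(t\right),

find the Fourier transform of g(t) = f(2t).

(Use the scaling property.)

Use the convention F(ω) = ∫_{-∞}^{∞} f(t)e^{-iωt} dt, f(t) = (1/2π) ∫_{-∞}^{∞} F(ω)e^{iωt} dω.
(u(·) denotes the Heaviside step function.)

F[g](ω) = \frac{i \omega + 2}{\left(i \omega + 2\right)^{2} + 64}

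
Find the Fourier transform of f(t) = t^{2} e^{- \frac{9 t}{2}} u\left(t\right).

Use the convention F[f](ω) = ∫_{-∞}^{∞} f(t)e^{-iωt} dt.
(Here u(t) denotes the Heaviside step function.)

F(ω) = \frac{16}{\left(2 i \omega + 9\right)^{3}}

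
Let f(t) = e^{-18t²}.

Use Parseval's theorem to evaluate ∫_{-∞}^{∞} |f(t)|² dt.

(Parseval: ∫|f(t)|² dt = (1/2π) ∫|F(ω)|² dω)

∫|f(t)|² dt = \frac{\sqrt{\pi}}{6}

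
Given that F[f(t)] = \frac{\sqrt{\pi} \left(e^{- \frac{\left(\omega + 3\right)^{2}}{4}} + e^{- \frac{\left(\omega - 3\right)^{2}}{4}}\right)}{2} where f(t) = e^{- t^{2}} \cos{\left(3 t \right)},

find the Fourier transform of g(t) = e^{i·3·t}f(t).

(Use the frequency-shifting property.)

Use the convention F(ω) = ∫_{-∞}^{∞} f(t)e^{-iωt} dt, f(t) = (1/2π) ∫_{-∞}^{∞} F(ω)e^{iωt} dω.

F[g](ω) = \frac{\sqrt{\pi} \left(e^{3 \omega} + e^{9}\right) e^{- \frac{\omega^{2}}{4} - 9}}{2}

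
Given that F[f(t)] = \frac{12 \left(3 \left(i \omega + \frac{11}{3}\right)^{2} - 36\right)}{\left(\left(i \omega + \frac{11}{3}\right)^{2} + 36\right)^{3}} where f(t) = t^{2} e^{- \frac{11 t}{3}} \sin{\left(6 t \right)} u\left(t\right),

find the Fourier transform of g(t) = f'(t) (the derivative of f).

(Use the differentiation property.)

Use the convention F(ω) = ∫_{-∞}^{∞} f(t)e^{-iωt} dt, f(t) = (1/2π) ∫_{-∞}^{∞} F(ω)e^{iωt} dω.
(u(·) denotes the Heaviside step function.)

F[g](ω) = \frac{2916 i \omega \left(\left(3 i \omega + 11\right)^{2} - 108\right)}{\left(\left(3 i \omega + 11\right)^{2} + 324\right)^{3}}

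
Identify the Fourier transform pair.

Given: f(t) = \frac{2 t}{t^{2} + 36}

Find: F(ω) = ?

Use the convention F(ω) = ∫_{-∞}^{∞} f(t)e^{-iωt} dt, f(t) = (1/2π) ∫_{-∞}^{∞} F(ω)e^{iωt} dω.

F(ω) = - 2 i \pi e^{- 6 \left|{\omega}\right|} \operatorname{sign}{\left(\omega \right)}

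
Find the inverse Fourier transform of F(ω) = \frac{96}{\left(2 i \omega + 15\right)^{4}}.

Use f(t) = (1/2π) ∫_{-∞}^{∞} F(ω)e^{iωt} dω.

f(t) = t^{3} e^{- \frac{15 t}{2}} u\left(t\right)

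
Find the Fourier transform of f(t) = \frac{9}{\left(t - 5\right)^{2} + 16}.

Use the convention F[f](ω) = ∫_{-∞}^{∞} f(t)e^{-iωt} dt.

F(ω) = \frac{9 \pi e^{- 5 i \omega - 4 \left|{\omega}\right|}}{4}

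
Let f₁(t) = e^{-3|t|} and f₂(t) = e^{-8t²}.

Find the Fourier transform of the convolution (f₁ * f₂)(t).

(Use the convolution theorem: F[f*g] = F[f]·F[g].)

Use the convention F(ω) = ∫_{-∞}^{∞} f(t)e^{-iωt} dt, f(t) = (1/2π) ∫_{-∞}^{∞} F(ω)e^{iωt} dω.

F[f₁*f₂](ω) = \frac{3 \sqrt{2} \sqrt{\pi} e^{- \frac{\omega^{2}}{32}}}{2 \left(\omega^{2} + 9\right)}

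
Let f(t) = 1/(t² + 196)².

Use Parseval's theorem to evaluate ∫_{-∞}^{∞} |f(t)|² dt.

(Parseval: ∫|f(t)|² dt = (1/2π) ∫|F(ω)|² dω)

∫|f(t)|² dt = \frac{5 \pi}{1686616064}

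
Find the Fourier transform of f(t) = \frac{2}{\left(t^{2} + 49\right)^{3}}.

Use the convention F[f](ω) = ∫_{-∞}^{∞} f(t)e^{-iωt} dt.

F(ω) = \frac{\pi \left(49 \omega^{2} + 21 \left|{\omega}\right| + 3\right) e^{- 7 \left|{\omega}\right|}}{67228}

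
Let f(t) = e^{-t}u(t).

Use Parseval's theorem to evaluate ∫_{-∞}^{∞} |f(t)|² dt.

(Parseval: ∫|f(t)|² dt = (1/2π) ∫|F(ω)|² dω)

∫|f(t)|² dt = \frac{1}{2}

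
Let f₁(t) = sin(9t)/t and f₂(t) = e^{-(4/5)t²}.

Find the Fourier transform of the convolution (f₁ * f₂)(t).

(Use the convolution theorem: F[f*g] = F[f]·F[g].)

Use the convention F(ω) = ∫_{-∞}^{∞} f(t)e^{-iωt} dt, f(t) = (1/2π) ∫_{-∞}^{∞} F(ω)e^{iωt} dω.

F[f₁*f₂](ω) = \begin{cases} \frac{\sqrt{5} \pi^{\frac{3}{2}} e^{- \frac{5 \omega^{2}}{16}}}{2} & \text{for}\: \omega > -9 \wedge \omega < 9 \\0 & \text{otherwise} \end{cases}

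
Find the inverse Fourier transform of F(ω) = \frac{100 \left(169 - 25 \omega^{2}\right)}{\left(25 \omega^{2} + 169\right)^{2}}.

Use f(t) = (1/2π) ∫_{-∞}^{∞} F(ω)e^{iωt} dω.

f(t) = 2 e^{- \frac{13 \left|{t}\right|}{5}} \left|{t}\right|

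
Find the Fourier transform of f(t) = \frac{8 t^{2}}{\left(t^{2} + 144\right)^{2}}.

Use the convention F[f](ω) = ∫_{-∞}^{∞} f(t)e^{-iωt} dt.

F(ω) = \frac{\pi \left(1 - 12 \left|{\omega}\right|\right) e^{- 12 \left|{\omega}\right|}}{3}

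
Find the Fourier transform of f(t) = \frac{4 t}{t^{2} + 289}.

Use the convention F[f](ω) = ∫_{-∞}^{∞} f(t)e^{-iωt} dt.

F(ω) = - 4 i \pi e^{- 17 \left|{\omega}\right|} \operatorname{sign}{\left(\omega \right)}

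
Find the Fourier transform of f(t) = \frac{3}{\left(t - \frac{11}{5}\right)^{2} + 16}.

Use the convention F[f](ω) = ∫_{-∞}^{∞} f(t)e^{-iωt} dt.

F(ω) = \frac{3 \pi e^{- \frac{11 i \omega}{5} - 4 \left|{\omega}\right|}}{4}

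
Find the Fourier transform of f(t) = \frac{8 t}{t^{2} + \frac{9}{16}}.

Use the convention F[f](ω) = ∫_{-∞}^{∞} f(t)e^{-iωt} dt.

F(ω) = - 8 i \pi e^{- \frac{3 \left|{\omega}\right|}{4}} \operatorname{sign}{\left(\omega \right)}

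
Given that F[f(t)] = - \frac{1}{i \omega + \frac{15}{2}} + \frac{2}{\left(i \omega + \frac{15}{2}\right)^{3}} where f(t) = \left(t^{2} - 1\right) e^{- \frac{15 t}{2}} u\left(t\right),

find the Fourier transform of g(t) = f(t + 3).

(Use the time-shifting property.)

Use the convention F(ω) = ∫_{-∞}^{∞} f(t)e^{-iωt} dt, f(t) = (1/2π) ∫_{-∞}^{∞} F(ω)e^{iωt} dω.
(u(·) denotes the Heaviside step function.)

F[g](ω) = \frac{2 \left(16 i \omega - \left(2 i \omega + 15\right)^{3} + 120\right) e^{3 i \omega}}{\left(2 i \omega + 15\right)^{4}}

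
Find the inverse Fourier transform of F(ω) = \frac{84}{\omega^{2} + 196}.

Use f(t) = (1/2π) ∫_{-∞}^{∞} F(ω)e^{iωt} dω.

f(t) = 3 e^{- 14 \left|{t}\right|}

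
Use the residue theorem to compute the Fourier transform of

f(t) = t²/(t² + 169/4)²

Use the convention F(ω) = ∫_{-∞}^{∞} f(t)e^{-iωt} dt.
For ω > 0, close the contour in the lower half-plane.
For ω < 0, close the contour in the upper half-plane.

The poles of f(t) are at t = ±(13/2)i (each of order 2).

Let g(z) = f(z)e^{-iωz}; for large |z| the factor e^{-iωz} decays in the lower half-plane when ω > 0 and in the upper half-plane when ω < 0.

Case ω > 0 (lower half-plane, clockwise contour ⇒ F(ω) = -2πi·ΣRes):
  Res_{z = - \frac{13 i}{2}} g(z) = \frac{i \left(2 - 13 \omega\right) e^{- \frac{13 \omega}{2}}}{52} (pole of order 2)
  F(ω) = -2πi·ΣRes = \frac{\pi \left(2 - 13 \omega\right) e^{- \frac{13 \omega}{2}}}{26}

Case ω < 0 (upper half-plane, counterclockwise contour ⇒ F(ω) = +2πi·ΣRes):
  Res_{z = \frac{13 i}{2}} g(z) = \frac{i \left(- 13 \omega - 2\right) e^{\frac{13 \omega}{2}}}{52} (pole of order 2)
  F(ω) = 2πi·ΣRes = \frac{\pi \left(13 \omega + 2\right) e^{\frac{13 \omega}{2}}}{26}

Both cases combine into a single formula in |ω|:

F(ω) = \frac{\pi \left(2 - 13 \left|{\omega}\right|\right) e^{- \frac{13 \left|{\omega}\right|}{2}}}{26}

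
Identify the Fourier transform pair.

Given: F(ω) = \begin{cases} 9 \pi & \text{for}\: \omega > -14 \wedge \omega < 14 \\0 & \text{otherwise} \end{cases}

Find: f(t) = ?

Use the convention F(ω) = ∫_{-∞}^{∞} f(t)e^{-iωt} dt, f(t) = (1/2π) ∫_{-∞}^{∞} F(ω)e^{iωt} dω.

f(t) = \frac{9 \sin{\left(14 t \right)}}{t}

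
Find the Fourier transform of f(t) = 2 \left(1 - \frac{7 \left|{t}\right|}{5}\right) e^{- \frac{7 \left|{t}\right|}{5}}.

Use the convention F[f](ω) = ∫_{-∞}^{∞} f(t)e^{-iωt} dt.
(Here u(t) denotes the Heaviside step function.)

F(ω) = \frac{7000 \omega^{2}}{\left(25 \omega^{2} + 49\right)^{2}}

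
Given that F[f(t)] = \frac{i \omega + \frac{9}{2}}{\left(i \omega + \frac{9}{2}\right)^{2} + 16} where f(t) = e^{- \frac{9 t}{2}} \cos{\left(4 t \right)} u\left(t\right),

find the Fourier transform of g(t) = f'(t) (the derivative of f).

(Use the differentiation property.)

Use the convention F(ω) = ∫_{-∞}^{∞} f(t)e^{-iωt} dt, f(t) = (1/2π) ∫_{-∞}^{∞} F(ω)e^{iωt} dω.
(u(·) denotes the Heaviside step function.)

F[g](ω) = \frac{2 i \omega \left(2 i \omega + 9\right)}{\left(2 i \omega + 9\right)^{2} + 64}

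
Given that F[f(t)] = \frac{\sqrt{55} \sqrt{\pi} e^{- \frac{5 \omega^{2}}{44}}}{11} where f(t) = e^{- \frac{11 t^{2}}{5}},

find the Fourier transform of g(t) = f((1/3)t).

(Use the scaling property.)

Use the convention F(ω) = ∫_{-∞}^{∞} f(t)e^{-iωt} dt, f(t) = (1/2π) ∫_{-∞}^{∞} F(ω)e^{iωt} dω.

F[g](ω) = \frac{3 \sqrt{55} \sqrt{\pi} e^{- \frac{45 \omega^{2}}{44}}}{11}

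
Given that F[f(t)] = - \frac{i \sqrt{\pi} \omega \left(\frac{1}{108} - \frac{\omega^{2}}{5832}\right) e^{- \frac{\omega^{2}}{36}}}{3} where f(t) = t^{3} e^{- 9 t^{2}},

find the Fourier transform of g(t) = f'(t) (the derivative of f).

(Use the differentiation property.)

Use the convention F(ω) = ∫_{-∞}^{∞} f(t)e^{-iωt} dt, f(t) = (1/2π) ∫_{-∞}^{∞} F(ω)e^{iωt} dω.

F[g](ω) = \frac{\sqrt{\pi} \omega^{2} \left(54 - \omega^{2}\right) e^{- \frac{\omega^{2}}{36}}}{17496}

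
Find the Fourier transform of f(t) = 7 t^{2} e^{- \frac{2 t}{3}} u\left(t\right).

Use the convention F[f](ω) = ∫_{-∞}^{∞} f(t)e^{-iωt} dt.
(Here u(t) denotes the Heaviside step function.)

F(ω) = \frac{378}{\left(3 i \omega + 2\right)^{3}}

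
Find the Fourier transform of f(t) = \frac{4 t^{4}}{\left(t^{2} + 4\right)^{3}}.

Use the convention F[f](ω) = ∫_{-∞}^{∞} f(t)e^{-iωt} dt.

F(ω) = \frac{\pi \left(4 \omega^{2} - 10 \left|{\omega}\right| + 3\right) e^{- 2 \left|{\omega}\right|}}{4}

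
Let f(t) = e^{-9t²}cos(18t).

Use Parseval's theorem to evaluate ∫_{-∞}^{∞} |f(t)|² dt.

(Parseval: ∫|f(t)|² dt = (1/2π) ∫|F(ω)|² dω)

∫|f(t)|² dt = \frac{\sqrt{2} \sqrt{\pi} \left(1 + e^{18}\right)}{12 e^{18}}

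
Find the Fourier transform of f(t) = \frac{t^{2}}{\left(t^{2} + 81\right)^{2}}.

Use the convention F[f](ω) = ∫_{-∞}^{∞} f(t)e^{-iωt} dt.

F(ω) = \frac{\pi \left(1 - 9 \left|{\omega}\right|\right) e^{- 9 \left|{\omega}\right|}}{18}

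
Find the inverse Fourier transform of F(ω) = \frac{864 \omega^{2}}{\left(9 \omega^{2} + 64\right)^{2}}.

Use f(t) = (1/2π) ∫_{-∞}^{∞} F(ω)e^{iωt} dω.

f(t) = \left(1 - \frac{8 \left|{t}\right|}{3}\right) e^{- \frac{8 \left|{t}\right|}{3}}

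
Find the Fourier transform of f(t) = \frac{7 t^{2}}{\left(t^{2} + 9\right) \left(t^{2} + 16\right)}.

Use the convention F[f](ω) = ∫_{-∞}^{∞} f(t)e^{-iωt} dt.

F(ω) = \pi \left(4 - 3 e^{\left|{\omega}\right|}\right) e^{- 4 \left|{\omega}\right|}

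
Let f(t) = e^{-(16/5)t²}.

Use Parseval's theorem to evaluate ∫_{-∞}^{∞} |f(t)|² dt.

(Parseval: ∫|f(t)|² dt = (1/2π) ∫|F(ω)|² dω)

∫|f(t)|² dt = \frac{\sqrt{10} \sqrt{\pi}}{8}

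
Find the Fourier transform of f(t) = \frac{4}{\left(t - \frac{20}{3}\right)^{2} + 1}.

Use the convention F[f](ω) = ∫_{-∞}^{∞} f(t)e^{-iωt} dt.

F(ω) = 4 \pi e^{- \frac{20 i \omega}{3} - \left|{\omega}\right|}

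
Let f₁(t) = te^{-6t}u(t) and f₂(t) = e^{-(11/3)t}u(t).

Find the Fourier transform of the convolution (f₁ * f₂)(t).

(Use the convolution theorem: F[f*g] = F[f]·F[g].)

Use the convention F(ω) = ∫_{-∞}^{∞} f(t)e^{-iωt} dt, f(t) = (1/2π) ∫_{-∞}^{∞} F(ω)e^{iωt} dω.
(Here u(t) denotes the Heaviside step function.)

F[f₁*f₂](ω) = \frac{3}{\left(i \omega + 6\right)^{2} \left(3 i \omega + 11\right)}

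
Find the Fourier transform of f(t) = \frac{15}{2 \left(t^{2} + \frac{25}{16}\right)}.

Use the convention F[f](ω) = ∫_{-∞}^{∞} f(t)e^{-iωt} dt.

F(ω) = 6 \pi e^{- \frac{5 \left|{\omega}\right|}{4}}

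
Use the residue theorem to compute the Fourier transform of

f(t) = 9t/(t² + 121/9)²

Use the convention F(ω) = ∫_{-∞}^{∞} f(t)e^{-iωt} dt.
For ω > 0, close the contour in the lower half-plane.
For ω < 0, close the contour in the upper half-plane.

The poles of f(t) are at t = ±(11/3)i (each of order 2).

Let g(z) = f(z)e^{-iωz}; for large |z| the factor e^{-iωz} decays in the lower half-plane when ω > 0 and in the upper half-plane when ω < 0.

Case ω > 0 (lower half-plane, clockwise contour ⇒ F(ω) = -2πi·ΣRes):
  Res_{z = - \frac{11 i}{3}} g(z) = \frac{27 \omega e^{- \frac{11 \omega}{3}}}{44} (pole of order 2)
  F(ω) = -2πi·ΣRes = - \frac{27 i \pi \omega e^{- \frac{11 \omega}{3}}}{22}

Case ω < 0 (upper half-plane, counterclockwise contour ⇒ F(ω) = +2πi·ΣRes):
  Res_{z = \frac{11 i}{3}} g(z) = - \frac{27 \omega e^{\frac{11 \omega}{3}}}{44} (pole of order 2)
  F(ω) = 2πi·ΣRes = - \frac{27 i \pi \omega e^{\frac{11 \omega}{3}}}{22}

Both cases combine into a single formula in |ω|:

F(ω) = - \frac{27 i \pi \omega e^{- \frac{11 \left|{\omega}\right|}{3}}}{22}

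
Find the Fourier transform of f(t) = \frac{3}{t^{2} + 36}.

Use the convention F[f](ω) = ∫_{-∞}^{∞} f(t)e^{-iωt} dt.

F(ω) = \frac{\pi e^{- 6 \left|{\omega}\right|}}{2}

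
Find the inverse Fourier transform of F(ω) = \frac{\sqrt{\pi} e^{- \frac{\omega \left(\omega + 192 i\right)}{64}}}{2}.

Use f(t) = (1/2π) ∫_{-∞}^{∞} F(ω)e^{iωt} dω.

f(t) = 2 e^{- 16 \left(t - 3\right)^{2}}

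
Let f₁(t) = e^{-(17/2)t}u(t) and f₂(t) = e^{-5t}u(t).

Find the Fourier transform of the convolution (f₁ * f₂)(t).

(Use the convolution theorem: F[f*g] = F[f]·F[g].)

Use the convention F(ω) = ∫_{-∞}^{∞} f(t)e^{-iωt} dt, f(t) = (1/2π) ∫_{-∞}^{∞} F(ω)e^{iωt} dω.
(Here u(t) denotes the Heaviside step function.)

F[f₁*f₂](ω) = \frac{2}{\left(i \omega + 5\right) \left(2 i \omega + 17\right)}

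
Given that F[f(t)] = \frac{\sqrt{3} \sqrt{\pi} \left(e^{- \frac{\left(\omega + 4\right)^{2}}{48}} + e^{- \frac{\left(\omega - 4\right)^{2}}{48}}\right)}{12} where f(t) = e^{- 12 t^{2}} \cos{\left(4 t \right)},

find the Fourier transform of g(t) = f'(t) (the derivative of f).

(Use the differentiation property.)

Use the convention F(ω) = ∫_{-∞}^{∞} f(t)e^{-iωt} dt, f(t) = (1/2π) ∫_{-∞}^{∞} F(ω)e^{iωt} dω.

F[g](ω) = \frac{\sqrt{3} i \sqrt{\pi} \omega \left(e^{\frac{\omega}{3}} + 1\right) e^{- \frac{\omega^{2}}{48} - \frac{\omega}{6} - \frac{1}{3}}}{12}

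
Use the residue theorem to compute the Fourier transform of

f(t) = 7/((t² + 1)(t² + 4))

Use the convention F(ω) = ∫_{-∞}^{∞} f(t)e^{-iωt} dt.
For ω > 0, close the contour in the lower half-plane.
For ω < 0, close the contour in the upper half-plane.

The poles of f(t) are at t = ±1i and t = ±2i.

Let g(z) = f(z)e^{-iωz}; for large |z| the factor e^{-iωz} decays in the lower half-plane when ω > 0 and in the upper half-plane when ω < 0.

Case ω > 0 (lower half-plane, clockwise contour ⇒ F(ω) = -2πi·ΣRes):
  Res_{z = - i} g(z) = \frac{7 i e^{- \omega}}{6}
  Res_{z = - 2 i} g(z) = - \frac{7 i e^{- 2 \omega}}{12}
  F(ω) = -2πi·ΣRes = \frac{7 \pi \left(2 e^{\omega} - 1\right) e^{- 2 \omega}}{6}

Case ω < 0 (upper half-plane, counterclockwise contour ⇒ F(ω) = +2πi·ΣRes):
  Res_{z = i} g(z) = - \frac{7 i e^{\omega}}{6}
  Res_{z = 2 i} g(z) = \frac{7 i e^{2 \omega}}{12}
  F(ω) = 2πi·ΣRes = \frac{7 \pi \left(2 - e^{\omega}\right) e^{\omega}}{6}

Both cases combine into a single formula in |ω|:

F(ω) = \frac{7 \pi \left(2 e^{\left|{\omega}\right|} - 1\right) e^{- 2 \left|{\omega}\right|}}{6}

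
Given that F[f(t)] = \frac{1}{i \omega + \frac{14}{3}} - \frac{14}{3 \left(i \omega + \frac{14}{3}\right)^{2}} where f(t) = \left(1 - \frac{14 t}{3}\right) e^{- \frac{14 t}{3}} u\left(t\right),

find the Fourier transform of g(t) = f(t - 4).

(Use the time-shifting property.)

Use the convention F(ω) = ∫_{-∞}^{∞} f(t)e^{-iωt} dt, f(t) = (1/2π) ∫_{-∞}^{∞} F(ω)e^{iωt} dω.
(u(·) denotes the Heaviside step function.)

F[g](ω) = \frac{9 i \omega e^{- 4 i \omega}}{- 9 \omega^{2} + 84 i \omega + 196}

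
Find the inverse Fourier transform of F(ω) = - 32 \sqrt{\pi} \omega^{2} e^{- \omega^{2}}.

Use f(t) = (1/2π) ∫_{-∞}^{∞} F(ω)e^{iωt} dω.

f(t) = 4 \left(t^{2} - 2\right) e^{- \frac{t^{2}}{4}}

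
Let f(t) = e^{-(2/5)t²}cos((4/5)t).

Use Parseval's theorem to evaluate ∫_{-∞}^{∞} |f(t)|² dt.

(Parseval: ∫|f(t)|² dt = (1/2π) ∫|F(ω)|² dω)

∫|f(t)|² dt = \frac{\sqrt{5} \sqrt{\pi} \left(1 + e^{\frac{4}{5}}\right)}{4 e^{\frac{4}{5}}}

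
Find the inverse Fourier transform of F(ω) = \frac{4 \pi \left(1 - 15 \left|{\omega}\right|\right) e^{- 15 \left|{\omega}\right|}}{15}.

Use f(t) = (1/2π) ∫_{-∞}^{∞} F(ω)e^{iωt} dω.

f(t) = \frac{8 t^{2}}{\left(t^{2} + 225\right)^{2}}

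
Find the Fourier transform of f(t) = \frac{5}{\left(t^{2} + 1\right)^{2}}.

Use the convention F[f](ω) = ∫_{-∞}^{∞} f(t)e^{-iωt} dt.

F(ω) = \frac{5 \pi \left(\left|{\omega}\right| + 1\right) e^{- \left|{\omega}\right|}}{2}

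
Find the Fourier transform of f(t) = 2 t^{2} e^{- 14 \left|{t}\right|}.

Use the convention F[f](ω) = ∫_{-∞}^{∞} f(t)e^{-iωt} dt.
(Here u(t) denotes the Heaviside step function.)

F(ω) = \frac{112 \left(196 - 3 \omega^{2}\right)}{\left(\omega^{2} + 196\right)^{3}}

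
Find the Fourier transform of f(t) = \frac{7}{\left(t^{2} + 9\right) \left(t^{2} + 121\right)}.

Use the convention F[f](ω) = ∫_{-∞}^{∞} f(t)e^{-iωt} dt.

F(ω) = \frac{\pi \left(11 e^{8 \left|{\omega}\right|} - 3\right) e^{- 11 \left|{\omega}\right|}}{528}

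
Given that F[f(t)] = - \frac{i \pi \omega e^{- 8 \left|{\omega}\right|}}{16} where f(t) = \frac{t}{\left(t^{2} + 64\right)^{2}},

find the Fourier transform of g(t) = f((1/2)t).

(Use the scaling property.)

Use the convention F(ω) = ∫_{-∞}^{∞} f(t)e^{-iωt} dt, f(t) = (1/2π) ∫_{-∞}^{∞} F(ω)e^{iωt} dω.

F[g](ω) = - \frac{i \pi \omega e^{- 16 \left|{\omega}\right|}}{4}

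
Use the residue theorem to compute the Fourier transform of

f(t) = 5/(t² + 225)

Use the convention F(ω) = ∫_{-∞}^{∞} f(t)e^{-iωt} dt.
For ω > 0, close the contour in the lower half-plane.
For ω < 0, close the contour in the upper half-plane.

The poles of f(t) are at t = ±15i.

Let g(z) = f(z)e^{-iωz}; for large |z| the factor e^{-iωz} decays in the lower half-plane when ω > 0 and in the upper half-plane when ω < 0.

Case ω > 0 (lower half-plane, clockwise contour ⇒ F(ω) = -2πi·ΣRes):
  Res_{z = - 15 i} g(z) = \frac{i e^{- 15 \omega}}{6}
  F(ω) = -2πi·ΣRes = \frac{\pi e^{- 15 \omega}}{3}

Case ω < 0 (upper half-plane, counterclockwise contour ⇒ F(ω) = +2πi·ΣRes):
  Res_{z = 15 i} g(z) = - \frac{i e^{15 \omega}}{6}
  F(ω) = 2πi·ΣRes = \frac{\pi e^{15 \omega}}{3}

Both cases combine into a single formula in |ω|:

F(ω) = \frac{\pi e^{- 15 \left|{\omega}\right|}}{3}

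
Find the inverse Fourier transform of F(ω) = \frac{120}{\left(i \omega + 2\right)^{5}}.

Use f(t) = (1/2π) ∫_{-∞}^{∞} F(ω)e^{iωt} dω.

f(t) = 5 t^{4} e^{- 2 t} u\left(t\right)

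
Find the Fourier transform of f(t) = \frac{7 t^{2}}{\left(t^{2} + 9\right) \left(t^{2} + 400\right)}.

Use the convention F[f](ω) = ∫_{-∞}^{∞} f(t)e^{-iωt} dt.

F(ω) = \frac{7 \pi \left(20 - 3 e^{17 \left|{\omega}\right|}\right) e^{- 20 \left|{\omega}\right|}}{391}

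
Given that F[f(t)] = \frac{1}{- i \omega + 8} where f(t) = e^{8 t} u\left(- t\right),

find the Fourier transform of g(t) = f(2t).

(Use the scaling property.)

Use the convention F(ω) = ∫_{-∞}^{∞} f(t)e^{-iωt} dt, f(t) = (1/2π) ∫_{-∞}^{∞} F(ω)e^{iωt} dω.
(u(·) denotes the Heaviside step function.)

F[g](ω) = \frac{i}{\omega + 16 i}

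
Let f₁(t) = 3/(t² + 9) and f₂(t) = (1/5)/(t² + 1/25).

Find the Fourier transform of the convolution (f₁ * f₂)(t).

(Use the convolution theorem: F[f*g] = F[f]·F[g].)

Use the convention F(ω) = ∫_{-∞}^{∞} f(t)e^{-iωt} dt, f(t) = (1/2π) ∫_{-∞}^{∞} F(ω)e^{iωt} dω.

F[f₁*f₂](ω) = \pi^{2} e^{- \frac{16 \left|{\omega}\right|}{5}}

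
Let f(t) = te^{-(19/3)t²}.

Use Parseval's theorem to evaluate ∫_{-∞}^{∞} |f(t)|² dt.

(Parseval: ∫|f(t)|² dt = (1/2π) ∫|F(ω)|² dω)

∫|f(t)|² dt = \frac{3 \sqrt{114} \sqrt{\pi}}{2888}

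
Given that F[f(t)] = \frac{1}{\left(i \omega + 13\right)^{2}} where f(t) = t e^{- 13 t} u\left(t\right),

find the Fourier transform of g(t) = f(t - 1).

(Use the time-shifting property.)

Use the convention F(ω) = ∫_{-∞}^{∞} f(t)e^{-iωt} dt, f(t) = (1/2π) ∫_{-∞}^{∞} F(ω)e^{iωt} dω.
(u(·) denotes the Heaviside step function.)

F[g](ω) = \frac{e^{- i \omega}}{\left(i \omega + 13\right)^{2}}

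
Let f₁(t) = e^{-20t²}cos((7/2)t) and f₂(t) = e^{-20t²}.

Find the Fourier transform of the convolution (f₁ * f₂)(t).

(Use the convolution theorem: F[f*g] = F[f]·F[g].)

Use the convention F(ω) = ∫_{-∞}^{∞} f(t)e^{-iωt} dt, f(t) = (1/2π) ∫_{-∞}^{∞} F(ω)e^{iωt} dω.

F[f₁*f₂](ω) = \frac{\pi \left(e^{\frac{7 \omega}{40}} + 1\right) e^{- \frac{\omega^{2}}{40} - \frac{7 \omega}{80} - \frac{49}{320}}}{40}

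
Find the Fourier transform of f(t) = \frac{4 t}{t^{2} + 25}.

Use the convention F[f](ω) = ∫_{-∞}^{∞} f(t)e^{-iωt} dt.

F(ω) = - 4 i \pi e^{- 5 \left|{\omega}\right|} \operatorname{sign}{\left(\omega \right)}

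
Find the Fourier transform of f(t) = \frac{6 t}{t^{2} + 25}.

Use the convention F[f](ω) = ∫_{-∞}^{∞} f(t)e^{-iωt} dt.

F(ω) = - 6 i \pi e^{- 5 \left|{\omega}\right|} \operatorname{sign}{\left(\omega \right)}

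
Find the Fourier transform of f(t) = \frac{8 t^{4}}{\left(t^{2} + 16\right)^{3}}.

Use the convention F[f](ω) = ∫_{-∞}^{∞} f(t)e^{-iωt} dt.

F(ω) = \frac{\pi \left(16 \omega^{2} - 20 \left|{\omega}\right| + 3\right) e^{- 4 \left|{\omega}\right|}}{4}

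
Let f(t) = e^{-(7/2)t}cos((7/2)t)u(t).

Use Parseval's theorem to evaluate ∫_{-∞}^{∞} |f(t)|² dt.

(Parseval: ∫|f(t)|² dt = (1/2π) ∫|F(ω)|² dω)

∫|f(t)|² dt = \frac{3}{28}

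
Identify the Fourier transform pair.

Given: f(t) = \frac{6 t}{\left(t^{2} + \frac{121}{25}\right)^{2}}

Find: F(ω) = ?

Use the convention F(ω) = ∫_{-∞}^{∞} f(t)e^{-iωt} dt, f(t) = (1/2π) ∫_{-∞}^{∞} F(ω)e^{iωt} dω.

F(ω) = - \frac{15 i \pi \omega e^{- \frac{11 \left|{\omega}\right|}{5}}}{11}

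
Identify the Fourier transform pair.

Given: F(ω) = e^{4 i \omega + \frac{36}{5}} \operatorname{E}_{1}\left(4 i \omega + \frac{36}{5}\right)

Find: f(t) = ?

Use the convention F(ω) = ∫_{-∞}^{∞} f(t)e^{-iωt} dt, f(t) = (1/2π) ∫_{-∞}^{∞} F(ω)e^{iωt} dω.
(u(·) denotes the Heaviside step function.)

f(t) = \frac{e^{- \frac{9 t}{5}} u\left(t\right)}{t + 4}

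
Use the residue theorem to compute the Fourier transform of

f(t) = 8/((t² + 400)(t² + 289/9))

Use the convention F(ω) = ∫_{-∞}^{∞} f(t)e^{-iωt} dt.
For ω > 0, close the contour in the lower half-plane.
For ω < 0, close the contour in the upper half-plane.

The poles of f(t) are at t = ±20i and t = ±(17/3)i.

Let g(z) = f(z)e^{-iωz}; for large |z| the factor e^{-iωz} decays in the lower half-plane when ω > 0 and in the upper half-plane when ω < 0.

Case ω > 0 (lower half-plane, clockwise contour ⇒ F(ω) = -2πi·ΣRes):
  Res_{z = - 20 i} g(z) = - \frac{9 i e^{- 20 \omega}}{16555}
  Res_{z = - \frac{17 i}{3}} g(z) = \frac{108 i e^{- \frac{17 \omega}{3}}}{56287}
  F(ω) = -2πi·ΣRes = - \frac{18 \pi e^{- 20 \omega}}{16555} + \frac{216 \pi e^{- \frac{17 \omega}{3}}}{56287}

Case ω < 0 (upper half-plane, counterclockwise contour ⇒ F(ω) = +2πi·ΣRes):
  Res_{z = 20 i} g(z) = \frac{9 i e^{20 \omega}}{16555}
  Res_{z = \frac{17 i}{3}} g(z) = - \frac{108 i e^{\frac{17 \omega}{3}}}{56287}
  F(ω) = 2πi·ΣRes = \frac{18 \pi \left(60 e^{\frac{17 \omega}{3}} - 17 e^{20 \omega}\right)}{281435}

Both cases combine into a single formula in |ω|:

F(ω) = - \frac{18 \pi e^{- 20 \left|{\omega}\right|}}{16555} + \frac{216 \pi e^{- \frac{17 \left|{\omega}\right|}{3}}}{56287}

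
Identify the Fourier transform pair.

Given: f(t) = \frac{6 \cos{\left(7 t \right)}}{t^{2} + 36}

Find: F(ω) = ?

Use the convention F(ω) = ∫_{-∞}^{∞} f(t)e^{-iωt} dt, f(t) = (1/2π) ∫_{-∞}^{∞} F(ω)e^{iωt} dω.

F(ω) = \frac{\pi e^{- 6 \left|{\omega + 7}\right|}}{2} + \frac{\pi e^{- 6 \left|{\omega - 7}\right|}}{2}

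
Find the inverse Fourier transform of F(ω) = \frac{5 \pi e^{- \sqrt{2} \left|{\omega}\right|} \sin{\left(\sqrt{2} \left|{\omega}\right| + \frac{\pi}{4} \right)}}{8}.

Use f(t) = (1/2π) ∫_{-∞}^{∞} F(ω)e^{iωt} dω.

f(t) = \frac{5}{t^{4} + 16}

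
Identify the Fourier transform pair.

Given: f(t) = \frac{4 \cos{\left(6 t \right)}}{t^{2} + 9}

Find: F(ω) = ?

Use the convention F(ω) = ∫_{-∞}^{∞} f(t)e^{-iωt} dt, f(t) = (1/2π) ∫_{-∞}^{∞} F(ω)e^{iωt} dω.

F(ω) = \frac{2 \pi e^{- 3 \left|{\omega + 6}\right|}}{3} + \frac{2 \pi e^{- 3 \left|{\omega - 6}\right|}}{3}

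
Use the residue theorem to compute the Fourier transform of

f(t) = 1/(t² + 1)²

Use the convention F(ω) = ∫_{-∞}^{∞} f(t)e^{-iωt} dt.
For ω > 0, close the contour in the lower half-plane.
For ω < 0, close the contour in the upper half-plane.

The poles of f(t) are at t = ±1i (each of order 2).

Let g(z) = f(z)e^{-iωz}; for large |z| the factor e^{-iωz} decays in the lower half-plane when ω > 0 and in the upper half-plane when ω < 0.

Case ω > 0 (lower half-plane, clockwise contour ⇒ F(ω) = -2πi·ΣRes):
  Res_{z = - i} g(z) = \frac{i \left(\omega + 1\right) e^{- \omega}}{4} (pole of order 2)
  F(ω) = -2πi·ΣRes = \frac{\pi \left(\omega + 1\right) e^{- \omega}}{2}

Case ω < 0 (upper half-plane, counterclockwise contour ⇒ F(ω) = +2πi·ΣRes):
  Res_{z = i} g(z) = \frac{i \left(\omega - 1\right) e^{\omega}}{4} (pole of order 2)
  F(ω) = 2πi·ΣRes = \frac{\pi \left(1 - \omega\right) e^{\omega}}{2}

Both cases combine into a single formula in |ω|:

F(ω) = \frac{\pi \left(\left|{\omega}\right| + 1\right) e^{- \left|{\omega}\right|}}{2}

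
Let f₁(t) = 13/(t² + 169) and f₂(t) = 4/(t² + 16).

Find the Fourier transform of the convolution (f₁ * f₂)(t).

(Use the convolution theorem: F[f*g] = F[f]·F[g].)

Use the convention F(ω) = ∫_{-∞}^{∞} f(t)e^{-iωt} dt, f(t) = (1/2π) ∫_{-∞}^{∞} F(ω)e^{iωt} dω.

F[f₁*f₂](ω) = \pi^{2} e^{- 17 \left|{\omega}\right|}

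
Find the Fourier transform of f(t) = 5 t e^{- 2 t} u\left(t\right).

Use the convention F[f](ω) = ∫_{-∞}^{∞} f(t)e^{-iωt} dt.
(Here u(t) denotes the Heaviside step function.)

F(ω) = \frac{5}{\left(i \omega + 2\right)^{2}}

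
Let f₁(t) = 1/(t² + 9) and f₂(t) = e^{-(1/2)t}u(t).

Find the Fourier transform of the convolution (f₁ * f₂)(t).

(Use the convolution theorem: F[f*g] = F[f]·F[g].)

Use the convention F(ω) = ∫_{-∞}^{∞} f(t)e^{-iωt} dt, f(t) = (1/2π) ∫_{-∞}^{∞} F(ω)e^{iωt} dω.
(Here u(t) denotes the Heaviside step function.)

F[f₁*f₂](ω) = \frac{2 \pi e^{- 3 \left|{\omega}\right|}}{3 \left(2 i \omega + 1\right)}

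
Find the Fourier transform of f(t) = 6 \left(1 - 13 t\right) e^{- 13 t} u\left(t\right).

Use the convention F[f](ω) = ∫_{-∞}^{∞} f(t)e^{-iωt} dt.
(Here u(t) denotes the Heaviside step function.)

F(ω) = \frac{6 i \omega}{- \omega^{2} + 26 i \omega + 169}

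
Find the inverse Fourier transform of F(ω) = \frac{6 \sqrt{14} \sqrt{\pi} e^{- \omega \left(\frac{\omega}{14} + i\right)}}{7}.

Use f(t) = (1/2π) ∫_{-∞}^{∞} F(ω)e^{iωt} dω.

f(t) = 6 e^{- \frac{7 \left(t - 1\right)^{2}}{2}}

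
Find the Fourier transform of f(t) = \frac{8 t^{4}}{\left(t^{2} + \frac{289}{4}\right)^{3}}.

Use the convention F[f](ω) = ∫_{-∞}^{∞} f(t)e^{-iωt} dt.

F(ω) = \frac{\pi \left(289 \omega^{2} - 170 \left|{\omega}\right| + 12\right) e^{- \frac{17 \left|{\omega}\right|}{2}}}{34}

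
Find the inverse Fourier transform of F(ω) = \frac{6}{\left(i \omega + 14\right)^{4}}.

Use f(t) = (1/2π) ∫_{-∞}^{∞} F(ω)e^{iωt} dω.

f(t) = t^{3} e^{- 14 t} u\left(t\right)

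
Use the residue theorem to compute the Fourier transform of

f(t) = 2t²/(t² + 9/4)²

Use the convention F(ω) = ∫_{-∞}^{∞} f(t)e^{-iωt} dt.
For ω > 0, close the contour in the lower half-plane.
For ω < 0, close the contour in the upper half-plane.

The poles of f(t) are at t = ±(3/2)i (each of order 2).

Let g(z) = f(z)e^{-iωz}; for large |z| the factor e^{-iωz} decays in the lower half-plane when ω > 0 and in the upper half-plane when ω < 0.

Case ω > 0 (lower half-plane, clockwise contour ⇒ F(ω) = -2πi·ΣRes):
  Res_{z = - \frac{3 i}{2}} g(z) = \frac{i \left(2 - 3 \omega\right) e^{- \frac{3 \omega}{2}}}{6} (pole of order 2)
  F(ω) = -2πi·ΣRes = \frac{\pi \left(2 - 3 \omega\right) e^{- \frac{3 \omega}{2}}}{3}

Case ω < 0 (upper half-plane, counterclockwise contour ⇒ F(ω) = +2πi·ΣRes):
  Res_{z = \frac{3 i}{2}} g(z) = \frac{i \left(- 3 \omega - 2\right) e^{\frac{3 \omega}{2}}}{6} (pole of order 2)
  F(ω) = 2πi·ΣRes = \frac{\pi \left(3 \omega + 2\right) e^{\frac{3 \omega}{2}}}{3}

Both cases combine into a single formula in |ω|:

F(ω) = \frac{\pi \left(2 - 3 \left|{\omega}\right|\right) e^{- \frac{3 \left|{\omega}\right|}{2}}}{3}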